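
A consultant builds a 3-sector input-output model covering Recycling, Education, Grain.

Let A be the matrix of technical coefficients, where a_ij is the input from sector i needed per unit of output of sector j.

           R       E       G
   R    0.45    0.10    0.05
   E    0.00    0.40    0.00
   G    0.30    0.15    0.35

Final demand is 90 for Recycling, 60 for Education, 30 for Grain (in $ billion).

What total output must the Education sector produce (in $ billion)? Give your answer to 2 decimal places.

I − A =
  [   0.55    -0.10    -0.05]
  [   0.00     0.60     0.00]
  [  -0.30    -0.15     0.65]
Cofactors of I−A, C_ij = (−1)^(i+j)·(minor ij) (rows/columns in the sector order above):
  C_11 = (0.60)(0.65) − (0.00)(-0.15) = 0.3900
  C_12 = −[(0.00)(0.65) − (0.00)(-0.30)] = 0.0000
  C_13 = (0.00)(-0.15) − (0.60)(-0.30) = 0.1800
  C_21 = −[(-0.10)(0.65) − (-0.05)(-0.15)] = 0.0725
  C_22 = (0.55)(0.65) − (-0.05)(-0.30) = 0.3425
  C_23 = −[(0.55)(-0.15) − (-0.10)(-0.30)] = 0.1125
  C_31 = (-0.10)(0.00) − (-0.05)(0.60) = 0.0300
  C_32 = −[(0.55)(0.00) − (-0.05)(0.00)] = 0.0000
  C_33 = (0.55)(0.60) − (-0.10)(0.00) = 0.3300
det(I−A) = Σ_j (I−A)_1j·C_1j = (0.55)(0.3900) + (-0.10)(0.0000) + (-0.05)(0.1800) = 0.2055
adj(I−A) = Cᵀ =
  [ 0.3900   0.0725   0.0300]
  [ 0.0000   0.3425   0.0000]
  [ 0.1800   0.1125   0.3300]
(I − A)⁻¹ = adj(I−A) / det(I−A) ≈
  [   1.8978     0.3528     0.1460]
  [   0.0000     1.6667     0.0000]
  [   0.8759     0.5474     1.6058]
x = (I − A)⁻¹ d = adj(I−A)·d / det(I−A), with det(I−A) = 0.2055:
  x_R = (0.3900·90 + 0.0725·60 + 0.0300·30) / 0.2055 = 40.35 / 0.2055 ≈ 196.35
  x_E = (0.0000·90 + 0.3425·60 + 0.0000·30) / 0.2055 = 20.55 / 0.2055 = 100.00
  x_G = (0.1800·90 + 0.1125·60 + 0.3300·30) / 0.2055 = 32.85 / 0.2055 ≈ 159.85

x_E = 100.00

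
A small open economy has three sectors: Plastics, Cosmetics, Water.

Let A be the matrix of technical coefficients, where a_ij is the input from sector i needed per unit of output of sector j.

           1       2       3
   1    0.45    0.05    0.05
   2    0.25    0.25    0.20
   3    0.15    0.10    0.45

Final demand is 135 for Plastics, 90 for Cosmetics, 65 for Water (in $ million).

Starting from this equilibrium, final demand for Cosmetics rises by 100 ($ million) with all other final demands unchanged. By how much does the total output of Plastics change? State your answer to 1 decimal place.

I − A =
  [   0.55    -0.05    -0.05]
  [  -0.25     0.75    -0.20]
  [  -0.15    -0.10     0.55]
Cofactors of I−A, C_ij = (−1)^(i+j)·(minor ij) (rows/columns in the sector order above):
  C_11 = (0.75)(0.55) − (-0.20)(-0.10) = 0.3925
  C_12 = −[(-0.25)(0.55) − (-0.20)(-0.15)] = 0.1675
  C_13 = (-0.25)(-0.10) − (0.75)(-0.15) = 0.1375
  C_21 = −[(-0.05)(0.55) − (-0.05)(-0.10)] = 0.0325
  C_22 = (0.55)(0.55) − (-0.05)(-0.15) = 0.2950
  C_23 = −[(0.55)(-0.10) − (-0.05)(-0.15)] = 0.0625
  C_31 = (-0.05)(-0.20) − (-0.05)(0.75) = 0.0475
  C_32 = −[(0.55)(-0.20) − (-0.05)(-0.25)] = 0.1225
  C_33 = (0.55)(0.75) − (-0.05)(-0.25) = 0.4000
det(I−A) = Σ_j (I−A)_1j·C_1j = (0.55)(0.3925) + (-0.05)(0.1675) + (-0.05)(0.1375) = 0.200625
adj(I−A) = Cᵀ =
  [ 0.3925   0.0325   0.0475]
  [ 0.1675   0.2950   0.1225]
  [ 0.1375   0.0625   0.4000]
(I − A)⁻¹ = adj(I−A) / det(I−A) ≈
  [   1.9564     0.1620     0.2368]
  [   0.8349     1.4704     0.6106]
  [   0.6854     0.3115     1.9938]
Δx = (I − A)⁻¹ Δd with Δd having +100 in the Cosmetics component and 0 elsewhere.
So Δx_1 = L_12 · (+100), where L_12 = adj(I−A)_12 / det(I−A) = 0.0325 / 0.200625.
Δx_1 = 0.0325 × (+100) / 0.200625 = 3.25 / 0.200625 ≈ 16.2.

Δx_1 = 16.2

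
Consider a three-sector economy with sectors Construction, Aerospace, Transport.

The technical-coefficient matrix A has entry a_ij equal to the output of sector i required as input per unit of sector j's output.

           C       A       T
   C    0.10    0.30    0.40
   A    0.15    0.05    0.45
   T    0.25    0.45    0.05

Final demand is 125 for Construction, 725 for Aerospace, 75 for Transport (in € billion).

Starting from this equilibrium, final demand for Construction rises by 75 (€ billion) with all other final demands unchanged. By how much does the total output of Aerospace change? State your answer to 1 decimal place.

I − A =
  [   0.90    -0.30    -0.40]
  [  -0.15     0.95    -0.45]
  [  -0.25    -0.45     0.95]
Cofactors of I−A, C_ij = (−1)^(i+j)·(minor ij) (rows/columns in the sector order above):
  C_11 = (0.95)(0.95) − (-0.45)(-0.45) = 0.7000
  C_12 = −[(-0.15)(0.95) − (-0.45)(-0.25)] = 0.2550
  C_13 = (-0.15)(-0.45) − (0.95)(-0.25) = 0.3050
  C_21 = −[(-0.30)(0.95) − (-0.40)(-0.45)] = 0.4650
  C_22 = (0.90)(0.95) − (-0.40)(-0.25) = 0.7550
  C_23 = −[(0.90)(-0.45) − (-0.30)(-0.25)] = 0.4800
  C_31 = (-0.30)(-0.45) − (-0.40)(0.95) = 0.5150
  C_32 = −[(0.90)(-0.45) − (-0.40)(-0.15)] = 0.4650
  C_33 = (0.90)(0.95) − (-0.30)(-0.15) = 0.8100
det(I−A) = Σ_j (I−A)_1j·C_1j = (0.90)(0.7000) + (-0.30)(0.2550) + (-0.40)(0.3050) = 0.4315
adj(I−A) = Cᵀ =
  [ 0.7000   0.4650   0.5150]
  [ 0.2550   0.7550   0.4650]
  [ 0.3050   0.4800   0.8100]
(I − A)⁻¹ = adj(I−A) / det(I−A) ≈
  [   1.6222     1.0776     1.1935]
  [   0.5910     1.7497     1.0776]
  [   0.7068     1.1124     1.8772]
Δx = (I − A)⁻¹ Δd with Δd having +75 in the Construction component and 0 elsewhere.
So Δx_A = L_AC · (+75), where L_AC = adj(I−A)_AC / det(I−A) = 0.2550 / 0.4315.
Δx_A = 0.2550 × (+75) / 0.4315 = 19.125 / 0.4315 ≈ 44.3.

Δx_A = 44.3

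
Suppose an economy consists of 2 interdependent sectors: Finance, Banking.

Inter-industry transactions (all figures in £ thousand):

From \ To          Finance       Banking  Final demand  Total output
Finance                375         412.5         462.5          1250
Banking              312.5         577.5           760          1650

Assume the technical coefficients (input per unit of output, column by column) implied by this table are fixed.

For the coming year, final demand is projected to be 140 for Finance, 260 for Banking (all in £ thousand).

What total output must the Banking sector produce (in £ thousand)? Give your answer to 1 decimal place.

Technical coefficients a_ij = z_ij / X_j:
  a_FF = 375/1250 = 0.30, a_BF = 312.5/1250 = 0.25
  a_FB = 412.5/1650 = 0.25, a_BB = 577.5/1650 = 0.35
I − A =
  [   0.70    -0.25]
  [  -0.25     0.65]
det(I−A) = (0.70)(0.65) − (-0.25)(-0.25) = 0.3925
adj(I−A) = [[0.65, 0.25], [0.25, 0.70]]
(I − A)⁻¹ = adj(I−A) / det(I−A) ≈
  [   1.6561     0.6369]
  [   0.6369     1.7834]
x = (I − A)⁻¹ d = adj(I−A)·d / det(I−A), with det(I−A) = 0.3925:
  x_F = (0.65·140 + 0.25·260) / 0.3925 = 156.00 / 0.3925 ≈ 397.5
  x_B = (0.25·140 + 0.70·260) / 0.3925 = 217.00 / 0.3925 ≈ 552.9

x_B = 552.9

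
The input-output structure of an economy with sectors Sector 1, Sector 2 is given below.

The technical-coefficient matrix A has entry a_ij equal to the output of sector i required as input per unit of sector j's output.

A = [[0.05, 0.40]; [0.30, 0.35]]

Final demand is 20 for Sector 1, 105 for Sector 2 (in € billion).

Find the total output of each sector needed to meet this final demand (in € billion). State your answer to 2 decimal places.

I − A =
  [   0.95    -0.40]
  [  -0.30     0.65]
det(I−A) = (0.95)(0.65) − (-0.40)(-0.30) = 0.4975
adj(I−A) = [[0.65, 0.40], [0.30, 0.95]]
(I − A)⁻¹ = adj(I−A) / det(I−A) ≈
  [   1.3065     0.8040]
  [   0.6030     1.9095]
x = (I − A)⁻¹ d = adj(I−A)·d / det(I−A), with det(I−A) = 0.4975:
  x_1 = (0.65·20 + 0.40·105) / 0.4975 = 55.00 / 0.4975 ≈ 110.55
  x_2 = (0.30·20 + 0.95·105) / 0.4975 = 105.75 / 0.4975 ≈ 212.56

x_1 = 110.55, x_2 = 212.56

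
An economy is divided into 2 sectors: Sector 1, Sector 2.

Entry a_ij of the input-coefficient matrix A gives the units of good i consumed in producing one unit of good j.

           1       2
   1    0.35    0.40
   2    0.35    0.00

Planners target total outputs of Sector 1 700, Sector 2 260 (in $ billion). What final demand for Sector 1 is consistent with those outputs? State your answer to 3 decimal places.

I − A =
  [   0.65    -0.40]
  [  -0.35     1.00]
d = (I − A) x:
  d_1 = (+0.65)·700 + (-0.40)·260 = 351.000
  d_2 = (-0.35)·700 + (+1.00)·260 = 15.000

d_1 = 351.000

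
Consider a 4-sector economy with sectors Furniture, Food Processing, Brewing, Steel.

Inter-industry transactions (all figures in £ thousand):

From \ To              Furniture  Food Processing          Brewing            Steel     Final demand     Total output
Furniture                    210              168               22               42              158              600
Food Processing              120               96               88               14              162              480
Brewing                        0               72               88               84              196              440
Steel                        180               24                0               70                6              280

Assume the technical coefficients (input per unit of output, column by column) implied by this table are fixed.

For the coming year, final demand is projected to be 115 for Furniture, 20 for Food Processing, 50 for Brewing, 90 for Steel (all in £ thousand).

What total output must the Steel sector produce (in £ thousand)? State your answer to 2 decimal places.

x_4 = 272.71

Technical coefficients a_ij = z_ij / X_j:
  a_11 = 210/600 = 0.35, a_21 = 120/600 = 0.20, a_31 = 0/600 = 0.00, a_41 = 180/600 = 0.30
  a_12 = 168/480 = 0.35, a_22 = 96/480 = 0.20, a_32 = 72/480 = 0.15, a_42 = 24/480 = 0.05
  a_13 = 22/440 = 0.05, a_23 = 88/440 = 0.20, a_33 = 88/440 = 0.20, a_43 = 0/440 = 0.00
  a_14 = 42/280 = 0.15, a_24 = 14/280 = 0.05, a_34 = 84/280 = 0.30, a_44 = 70/280 = 0.25
I − A =
  [   0.65    -0.35    -0.05    -0.15]
  [  -0.20     0.80    -0.20    -0.05]
  [   0.00    -0.15     0.80    -0.30]
  [  -0.30    -0.05     0.00     0.75]
Compute the cofactors C_ij = (−1)^(i+j)·(3×3 minor ij) of I−A; the adjugate is their transpose:
adj(I−A) = Cᵀ =
  [ 0.452500   0.222375   0.083875   0.138875]
  [ 0.150000   0.349500   0.096750   0.092000]
  [ 0.099750   0.107625   0.293125   0.144375]
  [ 0.191000   0.112250   0.040000   0.339000]
det(I−A) = Σ_j (I−A)_1j·C_1j = (0.65)(0.452500) + (-0.35)(0.150000) + (-0.05)(0.099750) + (-0.15)(0.191000) = 0.2079875
(I − A)⁻¹ = adj(I−A) / det(I−A) ≈
  [   2.1756     1.0692     0.4033     0.6677]
  [   0.7212     1.6804     0.4652     0.4423]
  [   0.4796     0.5175     1.4093     0.6942]
  [   0.9183     0.5397     0.1923     1.6299]
x = (I − A)⁻¹ d = adj(I−A)·d / det(I−A), with det(I−A) = 0.2079875:
  x_1 = (0.452500·115 + 0.222375·20 + 0.083875·50 + 0.138875·90) / 0.2079875 = 73.1775 / 0.2079875 ≈ 351.84
  x_2 = (0.150000·115 + 0.349500·20 + 0.096750·50 + 0.092000·90) / 0.2079875 = 37.3575 / 0.2079875 ≈ 179.61
  x_3 = (0.099750·115 + 0.107625·20 + 0.293125·50 + 0.144375·90) / 0.2079875 = 41.27375 / 0.2079875 ≈ 198.44
  x_4 = (0.191000·115 + 0.112250·20 + 0.040000·50 + 0.339000·90) / 0.2079875 = 56.72 / 0.2079875 ≈ 272.71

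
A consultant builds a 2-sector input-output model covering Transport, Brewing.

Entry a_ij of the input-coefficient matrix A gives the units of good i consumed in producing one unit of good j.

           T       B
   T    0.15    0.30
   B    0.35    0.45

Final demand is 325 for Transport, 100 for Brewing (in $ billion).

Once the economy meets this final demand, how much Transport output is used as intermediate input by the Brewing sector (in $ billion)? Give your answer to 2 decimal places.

I − A =
  [   0.85    -0.30]
  [  -0.35     0.55]
det(I−A) = (0.85)(0.55) − (-0.30)(-0.35) = 0.3625
adj(I−A) = [[0.55, 0.30], [0.35, 0.85]]
(I − A)⁻¹ = adj(I−A) / det(I−A) ≈
  [   1.5172     0.8276]
  [   0.9655     2.3448]
First solve x = (I − A)⁻¹ d = adj(I−A)·d / det(I−A); in particular x_B = (0.35·325 + 0.85·100) / 0.3625 = 198.75 / 0.3625 ≈ 548.2759.
Intermediate flow from T to B: z_TB = a_TB · x_B = 0.30 × 198.75 / 0.3625 = 59.625 / 0.3625 ≈ 164.48.

z_TB = 164.48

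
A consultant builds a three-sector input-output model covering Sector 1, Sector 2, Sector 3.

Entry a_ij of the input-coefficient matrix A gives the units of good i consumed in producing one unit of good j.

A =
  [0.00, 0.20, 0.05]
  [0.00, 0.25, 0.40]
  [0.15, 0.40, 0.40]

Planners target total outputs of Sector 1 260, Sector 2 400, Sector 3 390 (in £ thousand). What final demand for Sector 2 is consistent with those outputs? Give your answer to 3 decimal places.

I − A =
  [   1.00    -0.20    -0.05]
  [   0.00     0.75    -0.40]
  [  -0.15    -0.40     0.60]
d = (I − A) x:
  d_1 = (+1.00)·260 + (-0.20)·400 + (-0.05)·390 = 160.500
  d_2 = (+0.00)·260 + (+0.75)·400 + (-0.40)·390 = 144.000
  d_3 = (-0.15)·260 + (-0.40)·400 + (+0.60)·390 = 35.000

d_2 = 144.000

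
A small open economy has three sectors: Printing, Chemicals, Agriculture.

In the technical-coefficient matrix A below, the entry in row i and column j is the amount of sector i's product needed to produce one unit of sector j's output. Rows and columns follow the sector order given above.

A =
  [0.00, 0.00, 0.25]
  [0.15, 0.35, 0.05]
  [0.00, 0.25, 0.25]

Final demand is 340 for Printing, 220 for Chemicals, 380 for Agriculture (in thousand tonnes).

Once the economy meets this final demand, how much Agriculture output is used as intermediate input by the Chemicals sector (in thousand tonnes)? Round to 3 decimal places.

z_32 = 126.980

I − A =
  [   1.00     0.00    -0.25]
  [  -0.15     0.65    -0.05]
  [   0.00    -0.25     0.75]
Cofactors of I−A, C_ij = (−1)^(i+j)·(minor ij) (rows/columns in the sector order above):
  C_11 = (0.65)(0.75) − (-0.05)(-0.25) = 0.4750
  C_12 = −[(-0.15)(0.75) − (-0.05)(0.00)] = 0.1125
  C_13 = (-0.15)(-0.25) − (0.65)(0.00) = 0.0375
  C_21 = −[(0.00)(0.75) − (-0.25)(-0.25)] = 0.0625
  C_22 = (1.00)(0.75) − (-0.25)(0.00) = 0.7500
  C_23 = −[(1.00)(-0.25) − (0.00)(0.00)] = 0.2500
  C_31 = (0.00)(-0.05) − (-0.25)(0.65) = 0.1625
  C_32 = −[(1.00)(-0.05) − (-0.25)(-0.15)] = 0.0875
  C_33 = (1.00)(0.65) − (0.00)(-0.15) = 0.6500
det(I−A) = Σ_j (I−A)_1j·C_1j = (1.00)(0.4750) + (0.00)(0.1125) + (-0.25)(0.0375) = 0.465625
adj(I−A) = Cᵀ =
  [ 0.4750   0.0625   0.1625]
  [ 0.1125   0.7500   0.0875]
  [ 0.0375   0.2500   0.6500]
(I − A)⁻¹ = adj(I−A) / det(I−A) ≈
  [   1.0201     0.1342     0.3490]
  [   0.2416     1.6107     0.1879]
  [   0.0805     0.5369     1.3960]
First solve x = (I − A)⁻¹ d = adj(I−A)·d / det(I−A); in particular x_2 = (0.1125·340 + 0.7500·220 + 0.0875·380) / 0.465625 = 236.50 / 0.465625 ≈ 507.91946.
Intermediate flow from 3 to 2: z_32 = a_32 · x_2 = 0.25 × 236.50 / 0.465625 = 59.125 / 0.465625 ≈ 126.980.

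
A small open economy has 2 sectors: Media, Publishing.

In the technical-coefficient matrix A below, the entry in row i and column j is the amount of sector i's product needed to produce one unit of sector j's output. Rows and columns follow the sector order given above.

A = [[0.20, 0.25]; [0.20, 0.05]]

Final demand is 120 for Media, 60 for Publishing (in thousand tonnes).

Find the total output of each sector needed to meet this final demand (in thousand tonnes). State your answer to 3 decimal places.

x_1 = 181.690, x_2 = 101.408

I − A =
  [   0.80    -0.25]
  [  -0.20     0.95]
det(I−A) = (0.80)(0.95) − (-0.25)(-0.20) = 0.7100
adj(I−A) = [[0.95, 0.25], [0.20, 0.80]]
(I − A)⁻¹ = adj(I−A) / det(I−A) ≈
  [   1.3380     0.3521]
  [   0.2817     1.1268]
x = (I − A)⁻¹ d = adj(I−A)·d / det(I−A), with det(I−A) = 0.7100:
  x_1 = (0.95·120 + 0.25·60) / 0.7100 = 129.00 / 0.7100 ≈ 181.690
  x_2 = (0.20·120 + 0.80·60) / 0.7100 = 72.00 / 0.7100 ≈ 101.408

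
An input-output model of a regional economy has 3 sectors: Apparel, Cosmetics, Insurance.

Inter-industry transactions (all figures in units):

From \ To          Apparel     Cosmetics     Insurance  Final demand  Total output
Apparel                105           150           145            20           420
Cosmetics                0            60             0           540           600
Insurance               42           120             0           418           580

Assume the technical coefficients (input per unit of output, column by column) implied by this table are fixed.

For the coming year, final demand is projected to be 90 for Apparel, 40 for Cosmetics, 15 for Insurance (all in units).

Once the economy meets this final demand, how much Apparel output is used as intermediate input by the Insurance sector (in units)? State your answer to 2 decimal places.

Technical coefficients a_ij = z_ij / X_j:
  a_11 = 105/420 = 0.25, a_21 = 0/420 = 0.00, a_31 = 42/420 = 0.10
  a_12 = 150/600 = 0.25, a_22 = 60/600 = 0.10, a_32 = 120/600 = 0.20
  a_13 = 145/580 = 0.25, a_23 = 0/580 = 0.00, a_33 = 0/580 = 0.00
I − A =
  [   0.75    -0.25    -0.25]
  [   0.00     0.90     0.00]
  [  -0.10    -0.20     1.00]
Cofactors of I−A, C_ij = (−1)^(i+j)·(minor ij) (rows/columns in the sector order above):
  C_11 = (0.90)(1.00) − (0.00)(-0.20) = 0.9000
  C_12 = −[(0.00)(1.00) − (0.00)(-0.10)] = 0.0000
  C_13 = (0.00)(-0.20) − (0.90)(-0.10) = 0.0900
  C_21 = −[(-0.25)(1.00) − (-0.25)(-0.20)] = 0.3000
  C_22 = (0.75)(1.00) − (-0.25)(-0.10) = 0.7250
  C_23 = −[(0.75)(-0.20) − (-0.25)(-0.10)] = 0.1750
  C_31 = (-0.25)(0.00) − (-0.25)(0.90) = 0.2250
  C_32 = −[(0.75)(0.00) − (-0.25)(0.00)] = 0.0000
  C_33 = (0.75)(0.90) − (-0.25)(0.00) = 0.6750
det(I−A) = Σ_j (I−A)_1j·C_1j = (0.75)(0.9000) + (-0.25)(0.0000) + (-0.25)(0.0900) = 0.6525
adj(I−A) = Cᵀ =
  [ 0.9000   0.3000   0.2250]
  [ 0.0000   0.7250   0.0000]
  [ 0.0900   0.1750   0.6750]
(I − A)⁻¹ = adj(I−A) / det(I−A) ≈
  [   1.3793     0.4598     0.3448]
  [   0.0000     1.1111     0.0000]
  [   0.1379     0.2682     1.0345]
First solve x = (I − A)⁻¹ d = adj(I−A)·d / det(I−A); in particular x_3 = (0.0900·90 + 0.1750·40 + 0.6750·15) / 0.6525 = 25.225 / 0.6525 ≈ 38.6590.
Intermediate flow from 1 to 3: z_13 = a_13 · x_3 = 0.25 × 25.225 / 0.6525 = 6.30625 / 0.6525 ≈ 9.66.

z_13 = 9.66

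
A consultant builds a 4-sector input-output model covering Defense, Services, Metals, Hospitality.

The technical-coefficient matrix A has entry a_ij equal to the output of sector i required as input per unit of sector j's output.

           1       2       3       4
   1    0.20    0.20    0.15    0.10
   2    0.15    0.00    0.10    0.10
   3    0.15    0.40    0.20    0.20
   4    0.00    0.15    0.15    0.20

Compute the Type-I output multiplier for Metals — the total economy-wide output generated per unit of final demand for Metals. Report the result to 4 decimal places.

m_3 = 2.4944

I − A =
  [   0.80    -0.20    -0.15    -0.10]
  [  -0.15     1.00    -0.10    -0.10]
  [  -0.15    -0.40     0.80    -0.20]
  [   0.00    -0.15    -0.15     0.80]
Compute the cofactors C_ij = (−1)^(i+j)·(3×3 minor ij) of I−A; the adjugate is their transpose:
adj(I−A) = Cᵀ =
  [ 0.557000   0.192500   0.153250   0.132000]
  [ 0.105750   0.467750   0.096250   0.095750]
  [ 0.170250   0.306250   0.601750   0.210000]
  [ 0.051750   0.145125   0.130875   0.549500]
det(I−A) = Σ_j (I−A)_1j·C_1j = (0.80)(0.557000) + (-0.20)(0.105750) + (-0.15)(0.170250) + (-0.10)(0.051750) = 0.3937375
(I − A)⁻¹ = adj(I−A) / det(I−A) ≈
  [   1.41465     0.48890     0.38922     0.33525]
  [   0.26858     1.18797     0.24445     0.24318]
  [   0.43239     0.77780     1.52830     0.53335]
  [   0.13143     0.36858     0.33239     1.39560]
The output multiplier for sector j is the column-j sum of the Leontief inverse (I − A)⁻¹ = adj(I−A) / det(I−A).
Column 3 of adj(I−A): (0.153250, 0.096250, 0.601750, 0.130875); det(I−A) = 0.3937375.
m_3 = (0.153250 + 0.096250 + 0.601750 + 0.130875) / 0.3937375 = 0.982125 / 0.3937375 ≈ 2.4944.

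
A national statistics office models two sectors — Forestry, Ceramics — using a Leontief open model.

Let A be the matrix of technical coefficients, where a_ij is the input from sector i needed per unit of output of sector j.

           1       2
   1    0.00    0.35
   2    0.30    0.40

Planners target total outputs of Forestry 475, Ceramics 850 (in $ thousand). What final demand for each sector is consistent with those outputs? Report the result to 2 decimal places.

d_1 = 177.50, d_2 = 367.50

I − A =
  [   1.00    -0.35]
  [  -0.30     0.60]
d = (I − A) x:
  d_1 = (+1.00)·475 + (-0.35)·850 = 177.50
  d_2 = (-0.30)·475 + (+0.60)·850 = 367.50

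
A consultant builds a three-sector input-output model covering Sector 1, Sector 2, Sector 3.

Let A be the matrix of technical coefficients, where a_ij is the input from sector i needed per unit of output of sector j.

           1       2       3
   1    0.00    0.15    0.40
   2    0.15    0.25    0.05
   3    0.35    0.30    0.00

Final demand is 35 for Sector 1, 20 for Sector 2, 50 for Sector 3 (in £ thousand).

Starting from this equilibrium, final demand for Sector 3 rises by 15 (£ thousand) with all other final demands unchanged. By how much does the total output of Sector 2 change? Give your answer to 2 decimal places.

I − A =
  [   1.00    -0.15    -0.40]
  [  -0.15     0.75    -0.05]
  [  -0.35    -0.30     1.00]
Cofactors of I−A, C_ij = (−1)^(i+j)·(minor ij) (rows/columns in the sector order above):
  C_11 = (0.75)(1.00) − (-0.05)(-0.30) = 0.7350
  C_12 = −[(-0.15)(1.00) − (-0.05)(-0.35)] = 0.1675
  C_13 = (-0.15)(-0.30) − (0.75)(-0.35) = 0.3075
  C_21 = −[(-0.15)(1.00) − (-0.40)(-0.30)] = 0.2700
  C_22 = (1.00)(1.00) − (-0.40)(-0.35) = 0.8600
  C_23 = −[(1.00)(-0.30) − (-0.15)(-0.35)] = 0.3525
  C_31 = (-0.15)(-0.05) − (-0.40)(0.75) = 0.3075
  C_32 = −[(1.00)(-0.05) − (-0.40)(-0.15)] = 0.1100
  C_33 = (1.00)(0.75) − (-0.15)(-0.15) = 0.7275
det(I−A) = Σ_j (I−A)_1j·C_1j = (1.00)(0.7350) + (-0.15)(0.1675) + (-0.40)(0.3075) = 0.586875
adj(I−A) = Cᵀ =
  [ 0.7350   0.2700   0.3075]
  [ 0.1675   0.8600   0.1100]
  [ 0.3075   0.3525   0.7275]
(I − A)⁻¹ = adj(I−A) / det(I−A) ≈
  [   1.2524     0.4601     0.5240]
  [   0.2854     1.4654     0.1874]
  [   0.5240     0.6006     1.2396]
Δx = (I − A)⁻¹ Δd with Δd having +15 in the Sector 3 component and 0 elsewhere.
So Δx_2 = L_23 · (+15), where L_23 = adj(I−A)_23 / det(I−A) = 0.1100 / 0.586875.
Δx_2 = 0.1100 × (+15) / 0.586875 = 1.65 / 0.586875 ≈ 2.81.

Δx_2 = 2.81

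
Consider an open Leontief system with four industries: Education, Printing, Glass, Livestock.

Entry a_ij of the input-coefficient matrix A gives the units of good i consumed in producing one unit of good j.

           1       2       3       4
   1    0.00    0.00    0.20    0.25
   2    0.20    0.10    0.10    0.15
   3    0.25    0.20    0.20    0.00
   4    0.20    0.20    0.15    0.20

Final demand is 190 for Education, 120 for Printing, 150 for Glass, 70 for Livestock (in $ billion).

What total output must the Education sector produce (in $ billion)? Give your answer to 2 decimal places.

x_1 = 343.99

I − A =
  [   1.00     0.00    -0.20    -0.25]
  [  -0.20     0.90    -0.10    -0.15]
  [  -0.25    -0.20     0.80     0.00]
  [  -0.20    -0.20    -0.15     0.80]
Compute the cofactors C_ij = (−1)^(i+j)·(3×3 minor ij) of I−A; the adjugate is their transpose:
adj(I−A) = Cᵀ =
  [ 0.531500   0.079500   0.176750   0.181000]
  [ 0.177625   0.550625   0.143000   0.158750]
  [ 0.210500   0.162500   0.635000   0.096250]
  [ 0.216750   0.188000   0.199000   0.647000]
det(I−A) = Σ_j (I−A)_1j·C_1j = (1.00)(0.531500) + (0.00)(0.177625) + (-0.20)(0.210500) + (-0.25)(0.216750) = 0.4352125
(I − A)⁻¹ = adj(I−A) / det(I−A) ≈
  [   1.2212     0.1827     0.4061     0.4159]
  [   0.4081     1.2652     0.3286     0.3648]
  [   0.4837     0.3734     1.4591     0.2212]
  [   0.4980     0.4320     0.4572     1.4866]
x = (I − A)⁻¹ d = adj(I−A)·d / det(I−A), with det(I−A) = 0.4352125:
  x_1 = (0.531500·190 + 0.079500·120 + 0.176750·150 + 0.181000·70) / 0.4352125 = 149.7075 / 0.4352125 ≈ 343.99
  x_2 = (0.177625·190 + 0.550625·120 + 0.143000·150 + 0.158750·70) / 0.4352125 = 132.38625 / 0.4352125 ≈ 304.19
  x_3 = (0.210500·190 + 0.162500·120 + 0.635000·150 + 0.096250·70) / 0.4352125 = 161.4825 / 0.4352125 ≈ 371.04
  x_4 = (0.216750·190 + 0.188000·120 + 0.199000·150 + 0.647000·70) / 0.4352125 = 138.8825 / 0.4352125 ≈ 319.11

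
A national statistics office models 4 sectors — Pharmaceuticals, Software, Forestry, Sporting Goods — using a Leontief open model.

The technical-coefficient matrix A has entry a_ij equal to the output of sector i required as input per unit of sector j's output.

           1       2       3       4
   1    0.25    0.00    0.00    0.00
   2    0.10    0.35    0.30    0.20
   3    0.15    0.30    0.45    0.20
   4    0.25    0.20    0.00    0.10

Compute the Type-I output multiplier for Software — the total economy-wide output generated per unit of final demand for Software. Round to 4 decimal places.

m_2 = 4.4256

I − A =
  [   0.75     0.00     0.00     0.00]
  [  -0.10     0.65    -0.30    -0.20]
  [  -0.15    -0.30     0.55    -0.20]
  [  -0.25    -0.20     0.00     0.90]
Compute the cofactors C_ij = (−1)^(i+j)·(3×3 minor ij) of I−A; the adjugate is their transpose:
adj(I−A) = Cᵀ =
  [ 0.206750   0.000000   0.000000   0.000000]
  [ 0.132500   0.371250   0.202500   0.127500]
  [ 0.160250   0.232500   0.408750   0.142500]
  [ 0.086875   0.082500   0.045000   0.200625]
det(I−A) = Σ_j (I−A)_1j·C_1j = (0.75)(0.206750) + (0.00)(0.132500) + (0.00)(0.160250) + (0.00)(0.086875) = 0.1550625
(I − A)⁻¹ = adj(I−A) / det(I−A) ≈
  [   1.33333     0.00000     0.00000     0.00000]
  [   0.85449     2.39420     1.30593     0.82225]
  [   1.03345     1.49940     2.63603     0.91898]
  [   0.56026     0.53204     0.29021     1.29383]
The output multiplier for sector j is the column-j sum of the Leontief inverse (I − A)⁻¹ = adj(I−A) / det(I−A).
Column 2 of adj(I−A): (0.000000, 0.371250, 0.232500, 0.082500); det(I−A) = 0.1550625.
m_2 = (0.000000 + 0.371250 + 0.232500 + 0.082500) / 0.1550625 = 0.68625 / 0.1550625 ≈ 4.4256.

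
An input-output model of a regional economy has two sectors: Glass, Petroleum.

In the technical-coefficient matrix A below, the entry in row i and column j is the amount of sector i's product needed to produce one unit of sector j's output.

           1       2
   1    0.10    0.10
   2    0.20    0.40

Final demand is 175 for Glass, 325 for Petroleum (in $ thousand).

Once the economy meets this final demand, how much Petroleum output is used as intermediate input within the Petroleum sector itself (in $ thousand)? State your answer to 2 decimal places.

I − A =
  [   0.90    -0.10]
  [  -0.20     0.60]
det(I−A) = (0.90)(0.60) − (-0.10)(-0.20) = 0.5200
adj(I−A) = [[0.60, 0.10], [0.20, 0.90]]
(I − A)⁻¹ = adj(I−A) / det(I−A) ≈
  [   1.1538     0.1923]
  [   0.3846     1.7308]
First solve x = (I − A)⁻¹ d = adj(I−A)·d / det(I−A); in particular x_2 = (0.20·175 + 0.90·325) / 0.5200 = 327.50 / 0.5200 ≈ 629.8077.
Intermediate flow from 2 to 2: z_22 = a_22 · x_2 = 0.40 × 327.50 / 0.5200 = 131.00 / 0.5200 ≈ 251.92.

z_22 = 251.92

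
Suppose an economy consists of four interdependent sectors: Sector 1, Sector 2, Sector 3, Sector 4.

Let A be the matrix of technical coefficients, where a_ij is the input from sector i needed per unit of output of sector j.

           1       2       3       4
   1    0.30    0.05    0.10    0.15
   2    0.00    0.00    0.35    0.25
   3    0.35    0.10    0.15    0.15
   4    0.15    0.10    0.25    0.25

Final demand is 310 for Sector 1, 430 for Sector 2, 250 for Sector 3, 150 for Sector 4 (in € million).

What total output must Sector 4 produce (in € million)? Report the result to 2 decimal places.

I − A =
  [   0.70    -0.05    -0.10    -0.15]
  [   0.00     1.00    -0.35    -0.25]
  [  -0.35    -0.10     0.85    -0.15]
  [  -0.15    -0.10    -0.25     0.75]
Compute the cofactors C_ij = (−1)^(i+j)·(3×3 minor ij) of I−A; the adjugate is their transpose:
adj(I−A) = Cᵀ =
  [ 0.541000   0.055500   0.131500   0.153000]
  [ 0.153500   0.359250   0.223375   0.195125]
  [ 0.280000   0.080250   0.483125   0.179375]
  [ 0.222000   0.085750   0.217125   0.529375]
det(I−A) = Σ_j (I−A)_1j·C_1j = (0.70)(0.541000) + (-0.05)(0.153500) + (-0.10)(0.280000) + (-0.15)(0.222000) = 0.309725
(I − A)⁻¹ = adj(I−A) / det(I−A) ≈
  [   1.7467     0.1792     0.4246     0.4940]
  [   0.4956     1.1599     0.7212     0.6300]
  [   0.9040     0.2591     1.5599     0.5791]
  [   0.7168     0.2769     0.7010     1.7092]
x = (I − A)⁻¹ d = adj(I−A)·d / det(I−A), with det(I−A) = 0.309725:
  x_1 = (0.541000·310 + 0.055500·430 + 0.131500·250 + 0.153000·150) / 0.309725 = 247.40 / 0.309725 ≈ 798.77
  x_2 = (0.153500·310 + 0.359250·430 + 0.223375·250 + 0.195125·150) / 0.309725 = 287.175 / 0.309725 ≈ 927.19
  x_3 = (0.280000·310 + 0.080250·430 + 0.483125·250 + 0.179375·150) / 0.309725 = 268.995 / 0.309725 ≈ 868.50
  x_4 = (0.222000·310 + 0.085750·430 + 0.217125·250 + 0.529375·150) / 0.309725 = 239.38 / 0.309725 ≈ 772.88

x_4 = 772.88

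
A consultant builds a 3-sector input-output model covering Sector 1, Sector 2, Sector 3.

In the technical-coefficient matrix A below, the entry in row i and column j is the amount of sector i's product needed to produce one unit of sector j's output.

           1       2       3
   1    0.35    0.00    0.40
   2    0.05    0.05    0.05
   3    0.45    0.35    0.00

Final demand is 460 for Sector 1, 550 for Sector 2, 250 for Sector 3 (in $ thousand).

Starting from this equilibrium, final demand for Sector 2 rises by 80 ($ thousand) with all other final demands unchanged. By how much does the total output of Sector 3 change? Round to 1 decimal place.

Δx_3 = 42.5

I − A =
  [   0.65     0.00    -0.40]
  [  -0.05     0.95    -0.05]
  [  -0.45    -0.35     1.00]
Cofactors of I−A, C_ij = (−1)^(i+j)·(minor ij) (rows/columns in the sector order above):
  C_11 = (0.95)(1.00) − (-0.05)(-0.35) = 0.9325
  C_12 = −[(-0.05)(1.00) − (-0.05)(-0.45)] = 0.0725
  C_13 = (-0.05)(-0.35) − (0.95)(-0.45) = 0.4450
  C_21 = −[(0.00)(1.00) − (-0.40)(-0.35)] = 0.1400
  C_22 = (0.65)(1.00) − (-0.40)(-0.45) = 0.4700
  C_23 = −[(0.65)(-0.35) − (0.00)(-0.45)] = 0.2275
  C_31 = (0.00)(-0.05) − (-0.40)(0.95) = 0.3800
  C_32 = −[(0.65)(-0.05) − (-0.40)(-0.05)] = 0.0525
  C_33 = (0.65)(0.95) − (0.00)(-0.05) = 0.6175
det(I−A) = Σ_j (I−A)_1j·C_1j = (0.65)(0.9325) + (0.00)(0.0725) + (-0.40)(0.4450) = 0.428125
adj(I−A) = Cᵀ =
  [ 0.9325   0.1400   0.3800]
  [ 0.0725   0.4700   0.0525]
  [ 0.4450   0.2275   0.6175]
(I − A)⁻¹ = adj(I−A) / det(I−A) ≈
  [   2.1781     0.3270     0.8876]
  [   0.1693     1.0978     0.1226]
  [   1.0394     0.5314     1.4423]
Δx = (I − A)⁻¹ Δd with Δd having +80 in the Sector 2 component and 0 elsewhere.
So Δx_3 = L_32 · (+80), where L_32 = adj(I−A)_32 / det(I−A) = 0.2275 / 0.428125.
Δx_3 = 0.2275 × (+80) / 0.428125 = 18.20 / 0.428125 ≈ 42.5.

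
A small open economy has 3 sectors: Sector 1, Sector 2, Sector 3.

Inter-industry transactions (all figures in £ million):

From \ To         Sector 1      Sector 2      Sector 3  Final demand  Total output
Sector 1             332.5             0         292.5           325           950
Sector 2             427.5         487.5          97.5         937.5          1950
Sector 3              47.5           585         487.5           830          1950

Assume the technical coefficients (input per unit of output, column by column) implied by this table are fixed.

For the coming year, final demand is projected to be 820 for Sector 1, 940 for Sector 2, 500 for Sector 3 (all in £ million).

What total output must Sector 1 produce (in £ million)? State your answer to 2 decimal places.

Technical coefficients a_ij = z_ij / X_j:
  a_11 = 332.5/950 = 0.35, a_21 = 427.5/950 = 0.45, a_31 = 47.5/950 = 0.05
  a_12 = 0/1950 = 0.00, a_22 = 487.5/1950 = 0.25, a_32 = 585/1950 = 0.30
  a_13 = 292.5/1950 = 0.15, a_23 = 97.5/1950 = 0.05, a_33 = 487.5/1950 = 0.25
I − A =
  [   0.65     0.00    -0.15]
  [  -0.45     0.75    -0.05]
  [  -0.05    -0.30     0.75]
Cofactors of I−A, C_ij = (−1)^(i+j)·(minor ij) (rows/columns in the sector order above):
  C_11 = (0.75)(0.75) − (-0.05)(-0.30) = 0.5475
  C_12 = −[(-0.45)(0.75) − (-0.05)(-0.05)] = 0.3400
  C_13 = (-0.45)(-0.30) − (0.75)(-0.05) = 0.1725
  C_21 = −[(0.00)(0.75) − (-0.15)(-0.30)] = 0.0450
  C_22 = (0.65)(0.75) − (-0.15)(-0.05) = 0.4800
  C_23 = −[(0.65)(-0.30) − (0.00)(-0.05)] = 0.1950
  C_31 = (0.00)(-0.05) − (-0.15)(0.75) = 0.1125
  C_32 = −[(0.65)(-0.05) − (-0.15)(-0.45)] = 0.1000
  C_33 = (0.65)(0.75) − (0.00)(-0.45) = 0.4875
det(I−A) = Σ_j (I−A)_1j·C_1j = (0.65)(0.5475) + (0.00)(0.3400) + (-0.15)(0.1725) = 0.3300
adj(I−A) = Cᵀ =
  [ 0.5475   0.0450   0.1125]
  [ 0.3400   0.4800   0.1000]
  [ 0.1725   0.1950   0.4875]
(I − A)⁻¹ = adj(I−A) / det(I−A) ≈
  [   1.6591     0.1364     0.3409]
  [   1.0303     1.4545     0.3030]
  [   0.5227     0.5909     1.4773]
x = (I − A)⁻¹ d = adj(I−A)·d / det(I−A), with det(I−A) = 0.3300:
  x_1 = (0.5475·820 + 0.0450·940 + 0.1125·500) / 0.3300 = 547.50 / 0.3300 ≈ 1659.09
  x_2 = (0.3400·820 + 0.4800·940 + 0.1000·500) / 0.3300 = 780.00 / 0.3300 ≈ 2363.64
  x_3 = (0.1725·820 + 0.1950·940 + 0.4875·500) / 0.3300 = 568.50 / 0.3300 ≈ 1722.73

x_1 = 1659.09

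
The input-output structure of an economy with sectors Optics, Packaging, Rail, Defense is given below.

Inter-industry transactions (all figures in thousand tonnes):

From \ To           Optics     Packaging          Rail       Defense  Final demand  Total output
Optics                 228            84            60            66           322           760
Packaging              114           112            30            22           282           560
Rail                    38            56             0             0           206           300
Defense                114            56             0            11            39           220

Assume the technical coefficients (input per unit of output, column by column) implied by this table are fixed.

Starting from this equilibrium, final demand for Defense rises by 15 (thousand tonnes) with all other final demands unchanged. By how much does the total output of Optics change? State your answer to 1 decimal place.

Technical coefficients a_ij = z_ij / X_j:
  a_OO = 228/760 = 0.30, a_PO = 114/760 = 0.15, a_RO = 38/760 = 0.05, a_DO = 114/760 = 0.15
  a_OP = 84/560 = 0.15, a_PP = 112/560 = 0.20, a_RP = 56/560 = 0.10, a_DP = 56/560 = 0.10
  a_OR = 60/300 = 0.20, a_PR = 30/300 = 0.10, a_RR = 0/300 = 0.00, a_DR = 0/300 = 0.00
  a_OD = 66/220 = 0.30, a_PD = 22/220 = 0.10, a_RD = 0/220 = 0.00, a_DD = 11/220 = 0.05
I − A =
  [   0.70    -0.15    -0.20    -0.30]
  [  -0.15     0.80    -0.10    -0.10]
  [  -0.05    -0.10     1.00     0.00]
  [  -0.15    -0.10     0.00     0.95]
Compute the cofactors C_ij = (−1)^(i+j)·(3×3 minor ij) of I−A; the adjugate is their transpose:
adj(I−A) = Cᵀ =
  [ 0.740500   0.191500   0.167250   0.254000]
  [ 0.162250   0.610500   0.093500   0.115500]
  [ 0.053250   0.070625   0.460875   0.024250]
  [ 0.134000   0.094500   0.036250   0.518750]
det(I−A) = Σ_j (I−A)_1j·C_1j = (0.70)(0.740500) + (-0.15)(0.162250) + (-0.20)(0.053250) + (-0.30)(0.134000) = 0.4431625
(I − A)⁻¹ = adj(I−A) / det(I−A) ≈
  [   1.6709     0.4321     0.3774     0.5732]
  [   0.3661     1.3776     0.2110     0.2606]
  [   0.1202     0.1594     1.0400     0.0547]
  [   0.3024     0.2132     0.0818     1.1706]
Δx = (I − A)⁻¹ Δd with Δd having +15 in the Defense component and 0 elsewhere.
So Δx_O = L_OD · (+15), where L_OD = adj(I−A)_OD / det(I−A) = 0.254000 / 0.4431625.
Δx_O = 0.254000 × (+15) / 0.4431625 = 3.81 / 0.4431625 ≈ 8.6.

Δx_O = 8.6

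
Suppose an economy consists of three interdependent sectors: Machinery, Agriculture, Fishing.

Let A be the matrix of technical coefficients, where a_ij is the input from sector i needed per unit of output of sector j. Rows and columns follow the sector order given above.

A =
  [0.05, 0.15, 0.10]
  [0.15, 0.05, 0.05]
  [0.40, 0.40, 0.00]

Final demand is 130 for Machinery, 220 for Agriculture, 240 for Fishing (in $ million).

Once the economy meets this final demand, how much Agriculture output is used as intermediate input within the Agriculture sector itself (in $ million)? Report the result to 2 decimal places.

I − A =
  [   0.95    -0.15    -0.10]
  [  -0.15     0.95    -0.05]
  [  -0.40    -0.40     1.00]
Cofactors of I−A, C_ij = (−1)^(i+j)·(minor ij) (rows/columns in the sector order above):
  C_11 = (0.95)(1.00) − (-0.05)(-0.40) = 0.9300
  C_12 = −[(-0.15)(1.00) − (-0.05)(-0.40)] = 0.1700
  C_13 = (-0.15)(-0.40) − (0.95)(-0.40) = 0.4400
  C_21 = −[(-0.15)(1.00) − (-0.10)(-0.40)] = 0.1900
  C_22 = (0.95)(1.00) − (-0.10)(-0.40) = 0.9100
  C_23 = −[(0.95)(-0.40) − (-0.15)(-0.40)] = 0.4400
  C_31 = (-0.15)(-0.05) − (-0.10)(0.95) = 0.1025
  C_32 = −[(0.95)(-0.05) − (-0.10)(-0.15)] = 0.0625
  C_33 = (0.95)(0.95) − (-0.15)(-0.15) = 0.8800
det(I−A) = Σ_j (I−A)_1j·C_1j = (0.95)(0.9300) + (-0.15)(0.1700) + (-0.10)(0.4400) = 0.8140
adj(I−A) = Cᵀ =
  [ 0.9300   0.1900   0.1025]
  [ 0.1700   0.9100   0.0625]
  [ 0.4400   0.4400   0.8800]
(I − A)⁻¹ = adj(I−A) / det(I−A) ≈
  [   1.1425     0.2334     0.1259]
  [   0.2088     1.1179     0.0768]
  [   0.5405     0.5405     1.0811]
First solve x = (I − A)⁻¹ d = adj(I−A)·d / det(I−A); in particular x_A = (0.1700·130 + 0.9100·220 + 0.0625·240) / 0.8140 = 237.30 / 0.8140 ≈ 291.5233.
Intermediate flow from A to A: z_AA = a_AA · x_A = 0.05 × 237.30 / 0.8140 = 11.865 / 0.8140 ≈ 14.58.

z_AA = 14.58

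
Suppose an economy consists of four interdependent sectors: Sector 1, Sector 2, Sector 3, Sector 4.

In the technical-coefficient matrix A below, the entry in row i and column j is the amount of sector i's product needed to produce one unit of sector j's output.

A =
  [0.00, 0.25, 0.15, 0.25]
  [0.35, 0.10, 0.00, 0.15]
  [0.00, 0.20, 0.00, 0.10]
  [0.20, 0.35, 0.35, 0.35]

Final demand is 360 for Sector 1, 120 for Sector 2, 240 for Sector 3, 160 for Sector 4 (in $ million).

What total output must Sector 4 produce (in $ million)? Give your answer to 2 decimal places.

I − A =
  [   1.00    -0.25    -0.15    -0.25]
  [  -0.35     0.90     0.00    -0.15]
  [   0.00    -0.20     1.00    -0.10]
  [  -0.20    -0.35    -0.35     0.65]
Compute the cofactors C_ij = (−1)^(i+j)·(3×3 minor ij) of I−A; the adjugate is their transpose:
adj(I−A) = Cᵀ =
  [ 0.49050   0.28350   0.17175   0.28050]
  [ 0.24525   0.56200   0.12175   0.24275]
  [ 0.08175   0.16000   0.39250   0.12875]
  [ 0.32700   0.47600   0.32975   0.80200]
det(I−A) = Σ_j (I−A)_1j·C_1j = (1.00)(0.49050) + (-0.25)(0.24525) + (-0.15)(0.08175) + (-0.25)(0.32700) = 0.335175
(I − A)⁻¹ = adj(I−A) / det(I−A) ≈
  [   1.4634     0.8458     0.5124     0.8369]
  [   0.7317     1.6767     0.3632     0.7242]
  [   0.2439     0.4774     1.1710     0.3841]
  [   0.9756     1.4202     0.9838     2.3928]
x = (I − A)⁻¹ d = adj(I−A)·d / det(I−A), with det(I−A) = 0.335175:
  x_1 = (0.49050·360 + 0.28350·120 + 0.17175·240 + 0.28050·160) / 0.335175 = 296.70 / 0.335175 ≈ 885.21
  x_2 = (0.24525·360 + 0.56200·120 + 0.12175·240 + 0.24275·160) / 0.335175 = 223.79 / 0.335175 ≈ 667.68
  x_3 = (0.08175·360 + 0.16000·120 + 0.39250·240 + 0.12875·160) / 0.335175 = 163.43 / 0.335175 ≈ 487.60
  x_4 = (0.32700·360 + 0.47600·120 + 0.32975·240 + 0.80200·160) / 0.335175 = 382.30 / 0.335175 ≈ 1140.60

x_4 = 1140.60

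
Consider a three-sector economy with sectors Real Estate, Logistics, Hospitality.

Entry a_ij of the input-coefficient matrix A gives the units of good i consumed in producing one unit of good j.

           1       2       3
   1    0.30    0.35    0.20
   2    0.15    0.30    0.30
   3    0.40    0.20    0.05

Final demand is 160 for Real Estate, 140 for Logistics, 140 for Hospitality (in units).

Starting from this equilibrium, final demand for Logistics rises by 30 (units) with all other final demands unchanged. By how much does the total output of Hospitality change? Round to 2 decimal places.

Δx_3 = 31.15

I − A =
  [   0.70    -0.35    -0.20]
  [  -0.15     0.70    -0.30]
  [  -0.40    -0.20     0.95]
Cofactors of I−A, C_ij = (−1)^(i+j)·(minor ij) (rows/columns in the sector order above):
  C_11 = (0.70)(0.95) − (-0.30)(-0.20) = 0.6050
  C_12 = −[(-0.15)(0.95) − (-0.30)(-0.40)] = 0.2625
  C_13 = (-0.15)(-0.20) − (0.70)(-0.40) = 0.3100
  C_21 = −[(-0.35)(0.95) − (-0.20)(-0.20)] = 0.3725
  C_22 = (0.70)(0.95) − (-0.20)(-0.40) = 0.5850
  C_23 = −[(0.70)(-0.20) − (-0.35)(-0.40)] = 0.2800
  C_31 = (-0.35)(-0.30) − (-0.20)(0.70) = 0.2450
  C_32 = −[(0.70)(-0.30) − (-0.20)(-0.15)] = 0.2400
  C_33 = (0.70)(0.70) − (-0.35)(-0.15) = 0.4375
det(I−A) = Σ_j (I−A)_1j·C_1j = (0.70)(0.6050) + (-0.35)(0.2625) + (-0.20)(0.3100) = 0.269625
adj(I−A) = Cᵀ =
  [ 0.6050   0.3725   0.2450]
  [ 0.2625   0.5850   0.2400]
  [ 0.3100   0.2800   0.4375]
(I − A)⁻¹ = adj(I−A) / det(I−A) ≈
  [   2.2439     1.3815     0.9087]
  [   0.9736     2.1697     0.8901]
  [   1.1497     1.0385     1.6226]
Δx = (I − A)⁻¹ Δd with Δd having +30 in the Logistics component and 0 elsewhere.
So Δx_3 = L_32 · (+30), where L_32 = adj(I−A)_32 / det(I−A) = 0.2800 / 0.269625.
Δx_3 = 0.2800 × (+30) / 0.269625 = 8.40 / 0.269625 ≈ 31.15.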